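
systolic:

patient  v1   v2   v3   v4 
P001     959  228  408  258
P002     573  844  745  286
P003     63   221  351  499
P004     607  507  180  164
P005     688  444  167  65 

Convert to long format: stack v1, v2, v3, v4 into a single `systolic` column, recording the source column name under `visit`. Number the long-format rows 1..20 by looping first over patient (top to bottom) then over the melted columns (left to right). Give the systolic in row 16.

20 rows total (5 × 4). Row 16: index ⌊(16-1)/4⌋ = 3 into patient → P004; (16-1) mod 4 = 3 into the melted columns → v4.
So row 16 is (P004, v4, 164); systolic = 164.

164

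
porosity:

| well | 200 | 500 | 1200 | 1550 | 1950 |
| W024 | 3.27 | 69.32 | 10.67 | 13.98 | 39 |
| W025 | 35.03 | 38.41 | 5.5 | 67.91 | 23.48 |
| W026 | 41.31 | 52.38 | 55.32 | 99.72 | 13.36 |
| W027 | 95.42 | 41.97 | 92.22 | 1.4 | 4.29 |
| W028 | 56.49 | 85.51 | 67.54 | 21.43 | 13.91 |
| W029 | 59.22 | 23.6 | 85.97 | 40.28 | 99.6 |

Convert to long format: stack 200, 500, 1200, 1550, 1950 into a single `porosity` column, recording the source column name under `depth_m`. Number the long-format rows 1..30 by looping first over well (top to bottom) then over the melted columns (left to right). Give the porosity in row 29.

30 rows total (6 × 5). Row 29: index ⌊(29-1)/5⌋ = 5 into well → W029; (29-1) mod 5 = 3 into the melted columns → 1550.
So row 29 is (W029, 1550, 40.28); porosity = 40.28.

40.28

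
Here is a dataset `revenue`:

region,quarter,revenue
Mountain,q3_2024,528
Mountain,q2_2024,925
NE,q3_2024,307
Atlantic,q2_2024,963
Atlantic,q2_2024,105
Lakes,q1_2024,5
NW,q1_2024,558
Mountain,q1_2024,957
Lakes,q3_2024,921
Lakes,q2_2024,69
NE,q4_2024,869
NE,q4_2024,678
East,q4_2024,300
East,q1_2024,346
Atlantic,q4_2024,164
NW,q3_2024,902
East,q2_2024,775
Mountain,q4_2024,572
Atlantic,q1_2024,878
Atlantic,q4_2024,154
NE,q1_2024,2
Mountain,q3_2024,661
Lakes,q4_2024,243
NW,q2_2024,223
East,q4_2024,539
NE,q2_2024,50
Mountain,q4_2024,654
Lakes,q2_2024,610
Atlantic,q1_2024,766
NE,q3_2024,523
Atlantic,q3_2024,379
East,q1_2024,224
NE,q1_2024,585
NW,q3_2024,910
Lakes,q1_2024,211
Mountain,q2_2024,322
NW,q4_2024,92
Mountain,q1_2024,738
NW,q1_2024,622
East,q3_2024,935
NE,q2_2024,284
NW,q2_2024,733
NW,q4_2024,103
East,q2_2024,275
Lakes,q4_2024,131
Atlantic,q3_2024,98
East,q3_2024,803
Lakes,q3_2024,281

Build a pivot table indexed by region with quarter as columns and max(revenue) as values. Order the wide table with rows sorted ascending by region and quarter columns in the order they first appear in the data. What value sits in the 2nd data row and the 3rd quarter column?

346

With rows sorted ascending by region, row 2 is region=East. quarter columns in first-appearance order: q3_2024, q2_2024, q1_2024, q4_2024; column 3 is q1_2024.
Long rows with region=East, quarter=q1_2024: max(346, 224) = 346.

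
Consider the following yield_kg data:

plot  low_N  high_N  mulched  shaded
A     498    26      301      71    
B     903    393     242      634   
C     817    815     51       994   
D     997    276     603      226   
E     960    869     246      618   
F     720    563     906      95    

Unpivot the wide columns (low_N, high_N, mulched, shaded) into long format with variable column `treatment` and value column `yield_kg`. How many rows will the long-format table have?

6 plot values × 4 melted columns = 24 rows.

24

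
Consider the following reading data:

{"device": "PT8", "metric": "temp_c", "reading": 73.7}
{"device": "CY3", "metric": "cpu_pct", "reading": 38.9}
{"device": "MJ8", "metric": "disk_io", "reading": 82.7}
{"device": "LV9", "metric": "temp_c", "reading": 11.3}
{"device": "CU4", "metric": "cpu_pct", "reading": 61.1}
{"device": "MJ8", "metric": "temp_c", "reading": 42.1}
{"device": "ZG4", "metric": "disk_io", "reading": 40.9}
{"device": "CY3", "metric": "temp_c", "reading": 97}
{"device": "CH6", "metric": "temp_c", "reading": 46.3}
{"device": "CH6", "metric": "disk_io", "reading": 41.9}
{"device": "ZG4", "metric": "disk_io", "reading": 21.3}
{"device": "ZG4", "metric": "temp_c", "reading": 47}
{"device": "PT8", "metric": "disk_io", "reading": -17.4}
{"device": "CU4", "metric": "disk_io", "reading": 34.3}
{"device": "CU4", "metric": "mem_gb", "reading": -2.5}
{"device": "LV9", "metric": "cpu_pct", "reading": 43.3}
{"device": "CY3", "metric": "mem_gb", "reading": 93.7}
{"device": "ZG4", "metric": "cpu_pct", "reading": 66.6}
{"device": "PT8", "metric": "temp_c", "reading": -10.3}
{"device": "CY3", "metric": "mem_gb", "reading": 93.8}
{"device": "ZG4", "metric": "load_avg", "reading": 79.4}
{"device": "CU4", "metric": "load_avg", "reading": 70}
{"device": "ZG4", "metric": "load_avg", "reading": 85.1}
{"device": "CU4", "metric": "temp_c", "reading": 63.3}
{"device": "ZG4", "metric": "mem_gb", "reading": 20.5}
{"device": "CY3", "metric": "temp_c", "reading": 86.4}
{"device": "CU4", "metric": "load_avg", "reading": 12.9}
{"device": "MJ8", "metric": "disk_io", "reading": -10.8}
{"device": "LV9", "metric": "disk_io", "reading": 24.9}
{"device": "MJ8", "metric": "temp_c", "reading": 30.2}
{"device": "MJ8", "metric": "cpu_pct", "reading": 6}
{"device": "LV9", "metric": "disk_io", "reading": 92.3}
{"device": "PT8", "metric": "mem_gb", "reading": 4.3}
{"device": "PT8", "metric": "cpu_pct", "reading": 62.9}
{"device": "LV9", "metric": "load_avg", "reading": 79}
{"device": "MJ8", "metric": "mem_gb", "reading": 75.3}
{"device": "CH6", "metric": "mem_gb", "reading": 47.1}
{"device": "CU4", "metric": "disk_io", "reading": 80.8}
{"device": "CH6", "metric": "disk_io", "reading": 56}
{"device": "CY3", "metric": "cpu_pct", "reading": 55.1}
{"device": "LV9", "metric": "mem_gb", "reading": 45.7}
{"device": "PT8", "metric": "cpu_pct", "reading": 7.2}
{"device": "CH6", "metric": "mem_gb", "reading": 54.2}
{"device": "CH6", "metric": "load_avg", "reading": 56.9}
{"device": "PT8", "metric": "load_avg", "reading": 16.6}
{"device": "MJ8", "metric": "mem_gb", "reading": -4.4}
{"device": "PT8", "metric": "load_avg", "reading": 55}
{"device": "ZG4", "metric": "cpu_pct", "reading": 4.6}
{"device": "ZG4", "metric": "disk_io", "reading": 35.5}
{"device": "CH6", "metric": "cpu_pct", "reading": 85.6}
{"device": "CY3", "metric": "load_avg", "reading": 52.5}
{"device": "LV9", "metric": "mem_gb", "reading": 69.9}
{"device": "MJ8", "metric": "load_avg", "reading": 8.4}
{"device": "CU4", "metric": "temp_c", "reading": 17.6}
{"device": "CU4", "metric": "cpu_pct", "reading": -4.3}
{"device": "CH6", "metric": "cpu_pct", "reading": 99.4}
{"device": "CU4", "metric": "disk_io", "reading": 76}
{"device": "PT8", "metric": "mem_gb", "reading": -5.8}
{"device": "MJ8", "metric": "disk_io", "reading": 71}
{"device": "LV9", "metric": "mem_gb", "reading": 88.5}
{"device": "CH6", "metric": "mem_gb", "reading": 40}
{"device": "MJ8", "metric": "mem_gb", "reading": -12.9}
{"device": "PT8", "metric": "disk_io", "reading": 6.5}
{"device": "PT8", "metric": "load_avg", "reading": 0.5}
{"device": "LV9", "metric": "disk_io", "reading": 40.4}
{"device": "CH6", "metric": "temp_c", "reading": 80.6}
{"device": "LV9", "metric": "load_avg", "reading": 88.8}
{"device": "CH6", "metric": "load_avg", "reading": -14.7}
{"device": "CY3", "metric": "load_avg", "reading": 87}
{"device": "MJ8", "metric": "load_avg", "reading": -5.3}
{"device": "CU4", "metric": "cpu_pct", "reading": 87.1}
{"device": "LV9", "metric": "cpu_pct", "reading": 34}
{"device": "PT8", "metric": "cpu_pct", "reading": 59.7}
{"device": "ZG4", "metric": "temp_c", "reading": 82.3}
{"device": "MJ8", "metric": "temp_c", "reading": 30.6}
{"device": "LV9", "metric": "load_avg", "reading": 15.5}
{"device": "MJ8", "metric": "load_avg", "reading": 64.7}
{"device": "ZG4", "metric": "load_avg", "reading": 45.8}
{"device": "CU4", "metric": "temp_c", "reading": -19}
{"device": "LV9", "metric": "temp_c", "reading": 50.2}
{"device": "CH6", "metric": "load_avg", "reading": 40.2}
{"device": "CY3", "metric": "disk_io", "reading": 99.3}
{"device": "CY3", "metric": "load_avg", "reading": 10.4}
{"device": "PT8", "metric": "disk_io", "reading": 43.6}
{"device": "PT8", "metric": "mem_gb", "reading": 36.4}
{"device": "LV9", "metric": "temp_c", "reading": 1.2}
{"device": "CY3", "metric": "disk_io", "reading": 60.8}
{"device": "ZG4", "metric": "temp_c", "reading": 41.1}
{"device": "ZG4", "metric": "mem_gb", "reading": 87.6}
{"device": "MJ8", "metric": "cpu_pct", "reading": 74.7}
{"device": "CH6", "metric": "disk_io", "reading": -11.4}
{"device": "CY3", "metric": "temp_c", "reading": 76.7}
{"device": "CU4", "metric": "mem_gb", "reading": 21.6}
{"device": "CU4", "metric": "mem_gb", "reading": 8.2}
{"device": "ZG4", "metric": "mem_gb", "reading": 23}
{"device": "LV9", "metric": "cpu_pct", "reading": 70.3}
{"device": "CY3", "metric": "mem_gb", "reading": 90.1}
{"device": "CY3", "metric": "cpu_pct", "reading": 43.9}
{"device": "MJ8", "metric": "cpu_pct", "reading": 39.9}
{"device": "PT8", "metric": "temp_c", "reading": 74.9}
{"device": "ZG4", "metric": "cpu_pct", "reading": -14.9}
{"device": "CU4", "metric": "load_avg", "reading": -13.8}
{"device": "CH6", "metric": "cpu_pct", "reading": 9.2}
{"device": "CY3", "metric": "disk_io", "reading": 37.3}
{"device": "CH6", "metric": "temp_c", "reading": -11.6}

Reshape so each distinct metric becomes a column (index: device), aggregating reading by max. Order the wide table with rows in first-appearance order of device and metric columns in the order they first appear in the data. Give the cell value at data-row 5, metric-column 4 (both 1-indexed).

21.6

With rows in first-appearance order of device, row 5 is device=CU4. metric columns in first-appearance order: temp_c, cpu_pct, disk_io, mem_gb, load_avg; column 4 is mem_gb.
Long rows with device=CU4, metric=mem_gb: max(-2.5, 21.6, 8.2) = 21.6.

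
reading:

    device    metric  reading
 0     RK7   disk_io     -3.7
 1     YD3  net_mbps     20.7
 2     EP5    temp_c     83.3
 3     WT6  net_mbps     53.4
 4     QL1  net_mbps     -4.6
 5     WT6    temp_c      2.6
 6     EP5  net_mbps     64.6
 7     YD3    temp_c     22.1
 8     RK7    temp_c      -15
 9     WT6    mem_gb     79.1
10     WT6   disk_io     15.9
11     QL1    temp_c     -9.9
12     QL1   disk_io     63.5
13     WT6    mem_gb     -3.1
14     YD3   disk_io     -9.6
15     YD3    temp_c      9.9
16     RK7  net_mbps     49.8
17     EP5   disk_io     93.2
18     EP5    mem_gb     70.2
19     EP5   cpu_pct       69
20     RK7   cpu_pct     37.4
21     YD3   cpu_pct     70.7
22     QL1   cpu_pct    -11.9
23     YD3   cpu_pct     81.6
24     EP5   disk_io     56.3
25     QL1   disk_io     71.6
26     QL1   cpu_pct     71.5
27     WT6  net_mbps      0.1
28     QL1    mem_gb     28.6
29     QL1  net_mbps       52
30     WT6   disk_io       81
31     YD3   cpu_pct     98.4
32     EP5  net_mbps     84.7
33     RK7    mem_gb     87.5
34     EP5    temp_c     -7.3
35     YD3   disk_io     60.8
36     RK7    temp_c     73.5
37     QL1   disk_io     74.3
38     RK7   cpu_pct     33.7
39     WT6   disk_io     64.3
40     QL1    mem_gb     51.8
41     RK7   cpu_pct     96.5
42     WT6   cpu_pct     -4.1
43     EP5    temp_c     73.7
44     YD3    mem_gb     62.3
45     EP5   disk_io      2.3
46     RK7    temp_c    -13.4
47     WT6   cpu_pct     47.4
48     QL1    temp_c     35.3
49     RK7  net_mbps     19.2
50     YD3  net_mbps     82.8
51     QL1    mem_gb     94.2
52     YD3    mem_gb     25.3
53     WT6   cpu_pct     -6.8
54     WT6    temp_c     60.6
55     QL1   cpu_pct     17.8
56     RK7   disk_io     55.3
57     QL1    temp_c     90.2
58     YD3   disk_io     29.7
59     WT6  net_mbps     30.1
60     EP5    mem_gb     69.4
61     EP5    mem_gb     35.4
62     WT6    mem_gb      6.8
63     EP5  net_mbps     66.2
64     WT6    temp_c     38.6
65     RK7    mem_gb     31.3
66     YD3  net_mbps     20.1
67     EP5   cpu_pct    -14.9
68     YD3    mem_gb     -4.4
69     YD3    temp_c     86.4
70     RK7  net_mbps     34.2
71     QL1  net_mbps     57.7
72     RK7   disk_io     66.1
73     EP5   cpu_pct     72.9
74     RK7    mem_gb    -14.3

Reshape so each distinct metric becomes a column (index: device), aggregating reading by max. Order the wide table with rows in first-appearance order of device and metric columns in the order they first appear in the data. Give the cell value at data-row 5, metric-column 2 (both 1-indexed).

57.7

With rows in first-appearance order of device, row 5 is device=QL1. metric columns in first-appearance order: disk_io, net_mbps, temp_c, mem_gb, cpu_pct; column 2 is net_mbps.
Long rows with device=QL1, metric=net_mbps: max(-4.6, 52, 57.7) = 57.7.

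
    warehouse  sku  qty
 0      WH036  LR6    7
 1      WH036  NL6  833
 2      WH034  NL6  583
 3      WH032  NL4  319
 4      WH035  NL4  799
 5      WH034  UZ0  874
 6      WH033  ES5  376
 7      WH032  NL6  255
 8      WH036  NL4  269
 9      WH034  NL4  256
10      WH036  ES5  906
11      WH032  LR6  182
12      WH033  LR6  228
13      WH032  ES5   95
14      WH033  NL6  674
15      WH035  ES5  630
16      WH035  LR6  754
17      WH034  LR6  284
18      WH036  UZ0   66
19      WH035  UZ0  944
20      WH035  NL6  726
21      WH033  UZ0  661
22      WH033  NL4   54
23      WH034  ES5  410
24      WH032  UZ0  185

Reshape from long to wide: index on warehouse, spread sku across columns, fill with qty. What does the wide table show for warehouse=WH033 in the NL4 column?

54

Wide layout: rows indexed by warehouse, columns are the 5 distinct sku values (LR6, NL6, NL4, UZ0, ES5).
Cell (warehouse=WH033, sku=NL4) draws from the long row where warehouse=WH033 and sku=NL4, which has qty=54.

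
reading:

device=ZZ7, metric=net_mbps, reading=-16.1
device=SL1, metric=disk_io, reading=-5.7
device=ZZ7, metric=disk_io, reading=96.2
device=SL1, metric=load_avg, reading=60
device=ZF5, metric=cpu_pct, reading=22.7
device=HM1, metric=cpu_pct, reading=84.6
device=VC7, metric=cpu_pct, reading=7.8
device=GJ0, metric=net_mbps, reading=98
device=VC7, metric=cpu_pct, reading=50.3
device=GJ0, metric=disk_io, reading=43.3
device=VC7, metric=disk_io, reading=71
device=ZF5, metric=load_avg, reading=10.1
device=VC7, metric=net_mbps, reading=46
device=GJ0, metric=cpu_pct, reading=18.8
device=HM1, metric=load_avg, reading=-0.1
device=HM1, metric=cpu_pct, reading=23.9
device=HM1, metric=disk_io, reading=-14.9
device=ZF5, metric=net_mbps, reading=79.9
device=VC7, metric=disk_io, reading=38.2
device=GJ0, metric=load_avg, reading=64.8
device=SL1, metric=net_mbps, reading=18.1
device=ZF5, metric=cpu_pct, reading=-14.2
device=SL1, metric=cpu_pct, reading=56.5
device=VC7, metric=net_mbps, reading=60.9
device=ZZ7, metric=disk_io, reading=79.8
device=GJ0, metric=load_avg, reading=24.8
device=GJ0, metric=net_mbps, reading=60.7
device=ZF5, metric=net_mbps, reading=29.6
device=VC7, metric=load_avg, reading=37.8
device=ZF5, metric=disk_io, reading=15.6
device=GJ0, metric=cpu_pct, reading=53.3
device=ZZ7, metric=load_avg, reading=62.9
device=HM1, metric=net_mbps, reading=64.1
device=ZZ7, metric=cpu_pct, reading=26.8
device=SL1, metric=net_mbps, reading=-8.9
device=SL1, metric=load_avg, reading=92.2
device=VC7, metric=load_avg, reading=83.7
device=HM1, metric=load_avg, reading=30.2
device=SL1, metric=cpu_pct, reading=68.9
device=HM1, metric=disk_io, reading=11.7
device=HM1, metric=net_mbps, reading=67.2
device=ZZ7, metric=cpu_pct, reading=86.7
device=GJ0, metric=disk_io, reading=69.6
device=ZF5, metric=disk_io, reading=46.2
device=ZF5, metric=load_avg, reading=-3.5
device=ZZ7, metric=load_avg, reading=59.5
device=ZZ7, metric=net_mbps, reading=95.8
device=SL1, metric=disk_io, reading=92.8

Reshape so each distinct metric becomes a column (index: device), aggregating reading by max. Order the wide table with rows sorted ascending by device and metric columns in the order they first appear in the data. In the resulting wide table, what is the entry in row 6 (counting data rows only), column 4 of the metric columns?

86.7

With rows sorted ascending by device, row 6 is device=ZZ7. metric columns in first-appearance order: net_mbps, disk_io, load_avg, cpu_pct; column 4 is cpu_pct.
Long rows with device=ZZ7, metric=cpu_pct: max(26.8, 86.7) = 86.7.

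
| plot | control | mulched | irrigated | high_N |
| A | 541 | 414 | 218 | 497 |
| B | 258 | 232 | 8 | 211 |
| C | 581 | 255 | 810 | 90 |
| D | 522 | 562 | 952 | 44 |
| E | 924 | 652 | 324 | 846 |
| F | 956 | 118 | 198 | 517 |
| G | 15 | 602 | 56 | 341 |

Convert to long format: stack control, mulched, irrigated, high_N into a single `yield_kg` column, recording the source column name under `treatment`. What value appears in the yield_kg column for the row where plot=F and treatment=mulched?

Unpivoting turns each (plot, wide-column) pair into one long row.
The wide cell at row F, column mulched holds 118, so the long row (F, mulched) has yield_kg=118.

118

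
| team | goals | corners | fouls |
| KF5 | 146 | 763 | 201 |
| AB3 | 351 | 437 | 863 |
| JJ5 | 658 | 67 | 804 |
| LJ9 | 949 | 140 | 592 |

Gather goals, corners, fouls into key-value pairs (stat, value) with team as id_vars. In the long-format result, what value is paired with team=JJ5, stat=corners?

67

Unpivoting turns each (team, wide-column) pair into one long row.
The wide cell at row JJ5, column corners holds 67, so the long row (JJ5, corners) has value=67.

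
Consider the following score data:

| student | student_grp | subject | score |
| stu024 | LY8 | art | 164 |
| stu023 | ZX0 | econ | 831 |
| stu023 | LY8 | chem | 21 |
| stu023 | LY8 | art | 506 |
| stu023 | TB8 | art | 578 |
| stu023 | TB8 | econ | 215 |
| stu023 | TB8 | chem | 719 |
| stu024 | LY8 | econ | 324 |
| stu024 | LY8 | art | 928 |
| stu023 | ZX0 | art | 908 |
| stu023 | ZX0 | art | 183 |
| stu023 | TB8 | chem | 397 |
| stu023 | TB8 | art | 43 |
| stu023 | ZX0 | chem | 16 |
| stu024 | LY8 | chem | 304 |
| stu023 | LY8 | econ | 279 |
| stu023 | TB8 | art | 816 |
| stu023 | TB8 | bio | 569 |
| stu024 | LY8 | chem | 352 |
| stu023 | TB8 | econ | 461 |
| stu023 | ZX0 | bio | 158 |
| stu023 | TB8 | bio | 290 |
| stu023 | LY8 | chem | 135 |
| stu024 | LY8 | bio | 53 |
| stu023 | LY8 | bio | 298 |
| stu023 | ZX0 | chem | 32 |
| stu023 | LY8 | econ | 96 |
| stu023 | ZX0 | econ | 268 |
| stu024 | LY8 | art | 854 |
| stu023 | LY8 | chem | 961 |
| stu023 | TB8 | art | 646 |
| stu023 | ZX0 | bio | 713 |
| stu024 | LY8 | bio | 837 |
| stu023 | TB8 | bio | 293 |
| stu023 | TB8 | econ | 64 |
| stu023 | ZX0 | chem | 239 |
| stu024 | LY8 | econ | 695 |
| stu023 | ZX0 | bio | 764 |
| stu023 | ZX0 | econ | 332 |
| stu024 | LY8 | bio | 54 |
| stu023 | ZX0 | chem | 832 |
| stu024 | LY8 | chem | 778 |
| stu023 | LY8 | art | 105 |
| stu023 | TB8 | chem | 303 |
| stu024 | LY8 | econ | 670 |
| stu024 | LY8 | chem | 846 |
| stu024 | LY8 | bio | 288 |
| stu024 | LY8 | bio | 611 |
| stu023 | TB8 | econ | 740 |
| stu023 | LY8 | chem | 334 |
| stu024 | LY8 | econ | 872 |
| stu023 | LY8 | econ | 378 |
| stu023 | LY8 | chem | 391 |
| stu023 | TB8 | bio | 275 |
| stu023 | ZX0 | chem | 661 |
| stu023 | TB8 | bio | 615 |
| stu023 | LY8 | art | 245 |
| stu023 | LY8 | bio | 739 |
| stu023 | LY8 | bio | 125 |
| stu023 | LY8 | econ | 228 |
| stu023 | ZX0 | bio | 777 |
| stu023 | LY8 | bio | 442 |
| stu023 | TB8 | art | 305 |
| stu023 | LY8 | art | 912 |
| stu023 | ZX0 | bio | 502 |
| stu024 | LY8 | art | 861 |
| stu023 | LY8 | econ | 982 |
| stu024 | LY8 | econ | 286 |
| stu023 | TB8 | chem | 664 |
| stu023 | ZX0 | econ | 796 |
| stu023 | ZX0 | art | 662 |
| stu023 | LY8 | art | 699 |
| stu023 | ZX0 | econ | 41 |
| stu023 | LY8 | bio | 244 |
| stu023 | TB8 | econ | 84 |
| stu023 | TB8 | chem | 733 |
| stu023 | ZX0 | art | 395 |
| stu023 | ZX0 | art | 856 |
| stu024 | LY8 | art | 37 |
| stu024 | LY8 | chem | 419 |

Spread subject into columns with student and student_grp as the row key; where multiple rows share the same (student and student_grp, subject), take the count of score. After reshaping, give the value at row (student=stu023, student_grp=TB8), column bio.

5

Rows with student=stu023, student_grp=TB8 and subject=bio: score values are 569, 290, 293, 275, 615.
5 rows match — count = 5.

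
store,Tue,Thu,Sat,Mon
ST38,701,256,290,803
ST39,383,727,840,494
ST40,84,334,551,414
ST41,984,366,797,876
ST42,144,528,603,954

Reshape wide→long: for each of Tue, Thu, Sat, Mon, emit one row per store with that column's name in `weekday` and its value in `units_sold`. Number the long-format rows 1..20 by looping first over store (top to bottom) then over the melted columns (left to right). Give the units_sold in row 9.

20 rows total (5 × 4). Row 9: index ⌊(9-1)/4⌋ = 2 into store → ST40; (9-1) mod 4 = 0 into the melted columns → Tue.
So row 9 is (ST40, Tue, 84); units_sold = 84.

84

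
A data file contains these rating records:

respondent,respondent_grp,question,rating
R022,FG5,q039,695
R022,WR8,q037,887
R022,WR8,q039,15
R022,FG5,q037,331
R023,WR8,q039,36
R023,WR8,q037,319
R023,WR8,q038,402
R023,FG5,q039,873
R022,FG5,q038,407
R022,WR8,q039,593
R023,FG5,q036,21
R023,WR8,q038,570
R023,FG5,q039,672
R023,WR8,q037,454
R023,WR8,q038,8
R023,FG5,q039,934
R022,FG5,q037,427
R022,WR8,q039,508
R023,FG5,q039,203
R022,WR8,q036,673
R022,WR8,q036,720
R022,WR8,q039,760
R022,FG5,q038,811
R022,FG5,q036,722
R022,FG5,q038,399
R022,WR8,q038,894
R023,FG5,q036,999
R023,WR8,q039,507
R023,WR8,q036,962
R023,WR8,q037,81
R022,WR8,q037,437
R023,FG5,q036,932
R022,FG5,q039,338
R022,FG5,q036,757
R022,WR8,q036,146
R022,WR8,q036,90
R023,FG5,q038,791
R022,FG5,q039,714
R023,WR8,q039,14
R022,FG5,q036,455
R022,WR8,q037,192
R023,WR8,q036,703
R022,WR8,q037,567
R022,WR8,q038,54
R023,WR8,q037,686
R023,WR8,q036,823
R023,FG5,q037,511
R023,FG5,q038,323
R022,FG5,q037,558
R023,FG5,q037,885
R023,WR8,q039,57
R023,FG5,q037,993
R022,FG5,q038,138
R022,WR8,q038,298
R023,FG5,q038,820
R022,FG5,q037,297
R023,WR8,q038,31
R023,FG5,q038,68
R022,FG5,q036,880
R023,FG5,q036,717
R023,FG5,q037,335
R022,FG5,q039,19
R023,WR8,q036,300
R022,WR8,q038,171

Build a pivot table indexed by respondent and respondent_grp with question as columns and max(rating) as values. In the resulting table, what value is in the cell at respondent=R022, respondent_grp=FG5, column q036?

880

Rows with respondent=R022, respondent_grp=FG5 and question=q036: rating values are 722, 757, 455, 880.
max(722, 757, 455, 880) = 880.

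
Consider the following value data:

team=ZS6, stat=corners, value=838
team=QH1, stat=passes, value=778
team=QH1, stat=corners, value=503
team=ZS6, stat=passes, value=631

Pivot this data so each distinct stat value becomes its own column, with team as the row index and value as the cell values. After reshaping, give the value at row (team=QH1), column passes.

Wide layout: rows indexed by team, columns are the 2 distinct stat values (corners, passes).
Cell (team=QH1, stat=passes) draws from the long row where team=QH1 and stat=passes, which has value=778.

778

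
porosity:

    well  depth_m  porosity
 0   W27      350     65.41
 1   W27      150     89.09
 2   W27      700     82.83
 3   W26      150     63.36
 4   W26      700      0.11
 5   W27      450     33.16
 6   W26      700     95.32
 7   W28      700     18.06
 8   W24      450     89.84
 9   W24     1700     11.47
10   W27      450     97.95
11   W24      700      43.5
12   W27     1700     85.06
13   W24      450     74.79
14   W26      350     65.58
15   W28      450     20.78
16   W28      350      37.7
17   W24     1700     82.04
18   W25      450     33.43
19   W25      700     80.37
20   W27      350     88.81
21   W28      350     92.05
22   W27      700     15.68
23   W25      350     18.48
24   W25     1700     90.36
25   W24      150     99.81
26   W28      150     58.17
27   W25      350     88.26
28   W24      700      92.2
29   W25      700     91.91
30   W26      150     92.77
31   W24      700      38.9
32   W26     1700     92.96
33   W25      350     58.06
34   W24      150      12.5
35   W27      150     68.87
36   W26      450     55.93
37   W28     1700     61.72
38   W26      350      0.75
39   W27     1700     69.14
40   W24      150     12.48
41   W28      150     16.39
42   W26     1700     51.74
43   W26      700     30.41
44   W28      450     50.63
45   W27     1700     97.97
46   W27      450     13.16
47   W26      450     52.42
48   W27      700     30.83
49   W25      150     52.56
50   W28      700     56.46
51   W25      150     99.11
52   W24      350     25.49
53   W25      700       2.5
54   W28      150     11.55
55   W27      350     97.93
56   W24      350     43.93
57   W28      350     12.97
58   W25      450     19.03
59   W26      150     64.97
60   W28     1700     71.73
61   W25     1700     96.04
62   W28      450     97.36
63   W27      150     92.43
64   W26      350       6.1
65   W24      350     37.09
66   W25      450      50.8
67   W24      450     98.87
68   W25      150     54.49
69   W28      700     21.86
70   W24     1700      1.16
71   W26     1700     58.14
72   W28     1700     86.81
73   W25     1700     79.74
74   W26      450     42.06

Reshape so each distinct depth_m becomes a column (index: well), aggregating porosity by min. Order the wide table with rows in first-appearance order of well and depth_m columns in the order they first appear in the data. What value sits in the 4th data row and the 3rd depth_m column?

38.9

With rows in first-appearance order of well, row 4 is well=W24. depth_m columns in first-appearance order: 350, 150, 700, 450, 1700; column 3 is 700.
Long rows with well=W24, depth_m=700: min(43.5, 92.2, 38.9) = 38.9.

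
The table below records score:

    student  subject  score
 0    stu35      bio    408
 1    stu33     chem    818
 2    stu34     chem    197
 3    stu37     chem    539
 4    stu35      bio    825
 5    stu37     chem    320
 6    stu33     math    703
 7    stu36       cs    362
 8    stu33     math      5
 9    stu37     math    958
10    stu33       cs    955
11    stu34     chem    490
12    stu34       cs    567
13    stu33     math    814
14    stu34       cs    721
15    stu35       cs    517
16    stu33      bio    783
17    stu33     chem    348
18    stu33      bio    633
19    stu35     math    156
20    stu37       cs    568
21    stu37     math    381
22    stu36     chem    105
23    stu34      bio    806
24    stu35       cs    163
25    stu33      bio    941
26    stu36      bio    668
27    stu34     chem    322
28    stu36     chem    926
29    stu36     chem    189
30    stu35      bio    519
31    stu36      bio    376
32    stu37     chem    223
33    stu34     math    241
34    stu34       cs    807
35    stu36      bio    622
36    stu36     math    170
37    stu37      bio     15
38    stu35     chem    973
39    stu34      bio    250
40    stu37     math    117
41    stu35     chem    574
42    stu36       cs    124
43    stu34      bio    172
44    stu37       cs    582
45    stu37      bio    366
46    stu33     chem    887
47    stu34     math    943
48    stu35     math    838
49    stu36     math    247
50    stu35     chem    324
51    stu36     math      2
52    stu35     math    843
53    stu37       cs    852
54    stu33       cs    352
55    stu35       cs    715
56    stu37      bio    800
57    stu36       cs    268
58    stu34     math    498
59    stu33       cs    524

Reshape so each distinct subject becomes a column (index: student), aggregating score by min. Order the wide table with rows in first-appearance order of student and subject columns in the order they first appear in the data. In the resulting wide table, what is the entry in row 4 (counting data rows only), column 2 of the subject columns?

223

With rows in first-appearance order of student, row 4 is student=stu37. subject columns in first-appearance order: bio, chem, math, cs; column 2 is chem.
Long rows with student=stu37, subject=chem: min(539, 320, 223) = 223.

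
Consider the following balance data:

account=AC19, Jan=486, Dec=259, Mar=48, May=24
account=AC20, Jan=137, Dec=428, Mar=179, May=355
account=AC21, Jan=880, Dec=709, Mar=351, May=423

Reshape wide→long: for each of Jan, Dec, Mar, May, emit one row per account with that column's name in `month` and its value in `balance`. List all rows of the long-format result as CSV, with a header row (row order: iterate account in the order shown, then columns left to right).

account,month,balance
AC19,Jan,486
AC19,Dec,259
AC19,Mar,48
AC19,May,24
AC20,Jan,137
AC20,Dec,428
AC20,Mar,179
AC20,May,355
AC21,Jan,880
AC21,Dec,709
AC21,Mar,351
AC21,May,423

Each (account, column) pair becomes one row: 3 × 4 = 12 rows.
For example, (AC19, Jan) → balance=486.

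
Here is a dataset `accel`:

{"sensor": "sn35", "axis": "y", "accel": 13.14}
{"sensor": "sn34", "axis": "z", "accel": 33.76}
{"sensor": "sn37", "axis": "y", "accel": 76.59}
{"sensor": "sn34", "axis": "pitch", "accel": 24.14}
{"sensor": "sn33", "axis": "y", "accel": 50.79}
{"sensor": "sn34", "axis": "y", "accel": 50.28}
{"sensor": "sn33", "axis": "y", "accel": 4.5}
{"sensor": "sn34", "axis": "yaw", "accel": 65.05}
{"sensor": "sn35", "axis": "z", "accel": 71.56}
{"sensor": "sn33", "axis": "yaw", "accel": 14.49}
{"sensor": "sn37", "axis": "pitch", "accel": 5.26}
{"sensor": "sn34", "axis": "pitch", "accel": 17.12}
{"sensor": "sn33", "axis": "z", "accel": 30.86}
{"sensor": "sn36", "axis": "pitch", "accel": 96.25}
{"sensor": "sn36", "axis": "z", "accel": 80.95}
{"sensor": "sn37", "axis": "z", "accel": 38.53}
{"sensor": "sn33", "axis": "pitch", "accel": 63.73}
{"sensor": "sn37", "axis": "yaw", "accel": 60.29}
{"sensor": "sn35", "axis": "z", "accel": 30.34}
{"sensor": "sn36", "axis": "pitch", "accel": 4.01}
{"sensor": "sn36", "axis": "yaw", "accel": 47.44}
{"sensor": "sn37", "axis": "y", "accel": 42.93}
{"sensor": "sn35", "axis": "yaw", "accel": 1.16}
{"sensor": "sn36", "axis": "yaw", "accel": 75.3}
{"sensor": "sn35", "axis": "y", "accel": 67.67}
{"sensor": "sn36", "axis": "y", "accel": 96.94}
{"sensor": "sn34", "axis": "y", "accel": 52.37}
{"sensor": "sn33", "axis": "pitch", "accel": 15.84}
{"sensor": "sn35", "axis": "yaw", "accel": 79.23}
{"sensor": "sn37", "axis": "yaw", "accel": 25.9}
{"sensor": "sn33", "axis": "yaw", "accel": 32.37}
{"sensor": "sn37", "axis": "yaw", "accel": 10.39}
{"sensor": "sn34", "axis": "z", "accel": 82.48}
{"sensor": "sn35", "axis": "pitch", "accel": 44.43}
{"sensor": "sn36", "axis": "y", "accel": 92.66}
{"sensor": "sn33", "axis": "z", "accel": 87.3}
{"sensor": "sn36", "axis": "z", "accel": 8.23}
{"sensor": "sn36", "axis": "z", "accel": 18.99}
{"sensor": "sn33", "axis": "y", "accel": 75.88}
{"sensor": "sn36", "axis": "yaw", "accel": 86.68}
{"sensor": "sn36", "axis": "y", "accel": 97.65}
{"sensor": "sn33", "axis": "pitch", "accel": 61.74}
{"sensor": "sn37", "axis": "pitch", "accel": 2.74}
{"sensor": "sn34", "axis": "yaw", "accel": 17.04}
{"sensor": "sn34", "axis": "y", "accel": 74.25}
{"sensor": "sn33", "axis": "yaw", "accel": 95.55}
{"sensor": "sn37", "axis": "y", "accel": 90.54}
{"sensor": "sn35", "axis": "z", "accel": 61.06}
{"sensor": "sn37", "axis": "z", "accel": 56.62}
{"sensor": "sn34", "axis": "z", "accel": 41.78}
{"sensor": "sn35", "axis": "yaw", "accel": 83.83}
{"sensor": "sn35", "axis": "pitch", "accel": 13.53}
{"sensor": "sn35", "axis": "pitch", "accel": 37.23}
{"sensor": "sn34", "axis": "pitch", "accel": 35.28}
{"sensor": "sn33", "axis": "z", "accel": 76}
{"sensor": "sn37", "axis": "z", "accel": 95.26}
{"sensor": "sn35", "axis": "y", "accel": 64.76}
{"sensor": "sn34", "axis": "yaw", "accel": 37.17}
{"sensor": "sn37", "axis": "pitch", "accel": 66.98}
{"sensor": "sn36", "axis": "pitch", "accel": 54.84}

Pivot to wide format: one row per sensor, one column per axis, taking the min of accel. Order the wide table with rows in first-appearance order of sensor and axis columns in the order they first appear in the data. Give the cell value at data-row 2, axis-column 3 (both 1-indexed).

With rows in first-appearance order of sensor, row 2 is sensor=sn34. axis columns in first-appearance order: y, z, pitch, yaw; column 3 is pitch.
Long rows with sensor=sn34, axis=pitch: min(24.14, 17.12, 35.28) = 17.12.

17.12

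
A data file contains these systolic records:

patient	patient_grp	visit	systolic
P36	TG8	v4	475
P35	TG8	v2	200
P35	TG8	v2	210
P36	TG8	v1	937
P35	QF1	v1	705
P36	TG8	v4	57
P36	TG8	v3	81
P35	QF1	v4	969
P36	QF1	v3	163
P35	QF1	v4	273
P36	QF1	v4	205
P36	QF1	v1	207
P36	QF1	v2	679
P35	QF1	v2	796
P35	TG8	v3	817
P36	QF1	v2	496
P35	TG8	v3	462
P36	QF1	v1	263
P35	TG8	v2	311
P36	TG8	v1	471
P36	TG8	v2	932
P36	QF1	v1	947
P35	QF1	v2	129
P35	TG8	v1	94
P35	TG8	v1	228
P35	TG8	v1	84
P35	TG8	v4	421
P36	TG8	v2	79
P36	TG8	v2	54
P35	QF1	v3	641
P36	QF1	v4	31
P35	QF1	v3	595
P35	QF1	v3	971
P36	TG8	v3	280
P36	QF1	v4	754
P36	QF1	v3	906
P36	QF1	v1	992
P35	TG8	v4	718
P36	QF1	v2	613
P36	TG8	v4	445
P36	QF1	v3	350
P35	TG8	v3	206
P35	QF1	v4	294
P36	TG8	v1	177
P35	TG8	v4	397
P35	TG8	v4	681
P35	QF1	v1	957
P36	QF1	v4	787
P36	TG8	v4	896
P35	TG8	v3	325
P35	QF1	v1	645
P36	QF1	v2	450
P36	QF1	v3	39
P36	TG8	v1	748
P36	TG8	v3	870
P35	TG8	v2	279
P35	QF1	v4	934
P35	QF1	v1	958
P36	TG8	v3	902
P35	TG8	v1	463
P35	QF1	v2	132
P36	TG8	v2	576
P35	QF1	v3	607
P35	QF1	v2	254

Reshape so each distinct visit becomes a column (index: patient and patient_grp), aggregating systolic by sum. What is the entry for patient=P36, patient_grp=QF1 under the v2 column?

Rows with patient=P36, patient_grp=QF1 and visit=v2: systolic values are 679, 496, 613, 450.
679 + 496 + 613 + 450 = 2238.

2238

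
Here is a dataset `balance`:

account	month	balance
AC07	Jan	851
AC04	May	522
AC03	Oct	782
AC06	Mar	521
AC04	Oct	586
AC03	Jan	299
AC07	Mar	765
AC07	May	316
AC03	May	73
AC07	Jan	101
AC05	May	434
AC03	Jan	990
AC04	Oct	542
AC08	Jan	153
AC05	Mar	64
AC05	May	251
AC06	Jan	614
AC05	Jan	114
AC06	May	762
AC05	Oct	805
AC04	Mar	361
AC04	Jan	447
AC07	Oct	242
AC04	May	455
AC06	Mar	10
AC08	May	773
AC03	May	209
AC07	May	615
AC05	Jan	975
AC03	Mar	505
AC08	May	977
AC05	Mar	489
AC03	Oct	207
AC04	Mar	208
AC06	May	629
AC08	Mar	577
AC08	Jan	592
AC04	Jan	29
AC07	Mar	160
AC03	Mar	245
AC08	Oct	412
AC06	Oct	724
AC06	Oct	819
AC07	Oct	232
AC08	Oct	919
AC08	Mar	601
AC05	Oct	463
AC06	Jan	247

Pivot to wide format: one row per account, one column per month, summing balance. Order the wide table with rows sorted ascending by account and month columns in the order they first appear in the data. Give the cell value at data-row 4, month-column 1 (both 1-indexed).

861

With rows sorted ascending by account, row 4 is account=AC06. month columns in first-appearance order: Jan, May, Oct, Mar; column 1 is Jan.
Long rows with account=AC06, month=Jan: 614 + 247 = 861.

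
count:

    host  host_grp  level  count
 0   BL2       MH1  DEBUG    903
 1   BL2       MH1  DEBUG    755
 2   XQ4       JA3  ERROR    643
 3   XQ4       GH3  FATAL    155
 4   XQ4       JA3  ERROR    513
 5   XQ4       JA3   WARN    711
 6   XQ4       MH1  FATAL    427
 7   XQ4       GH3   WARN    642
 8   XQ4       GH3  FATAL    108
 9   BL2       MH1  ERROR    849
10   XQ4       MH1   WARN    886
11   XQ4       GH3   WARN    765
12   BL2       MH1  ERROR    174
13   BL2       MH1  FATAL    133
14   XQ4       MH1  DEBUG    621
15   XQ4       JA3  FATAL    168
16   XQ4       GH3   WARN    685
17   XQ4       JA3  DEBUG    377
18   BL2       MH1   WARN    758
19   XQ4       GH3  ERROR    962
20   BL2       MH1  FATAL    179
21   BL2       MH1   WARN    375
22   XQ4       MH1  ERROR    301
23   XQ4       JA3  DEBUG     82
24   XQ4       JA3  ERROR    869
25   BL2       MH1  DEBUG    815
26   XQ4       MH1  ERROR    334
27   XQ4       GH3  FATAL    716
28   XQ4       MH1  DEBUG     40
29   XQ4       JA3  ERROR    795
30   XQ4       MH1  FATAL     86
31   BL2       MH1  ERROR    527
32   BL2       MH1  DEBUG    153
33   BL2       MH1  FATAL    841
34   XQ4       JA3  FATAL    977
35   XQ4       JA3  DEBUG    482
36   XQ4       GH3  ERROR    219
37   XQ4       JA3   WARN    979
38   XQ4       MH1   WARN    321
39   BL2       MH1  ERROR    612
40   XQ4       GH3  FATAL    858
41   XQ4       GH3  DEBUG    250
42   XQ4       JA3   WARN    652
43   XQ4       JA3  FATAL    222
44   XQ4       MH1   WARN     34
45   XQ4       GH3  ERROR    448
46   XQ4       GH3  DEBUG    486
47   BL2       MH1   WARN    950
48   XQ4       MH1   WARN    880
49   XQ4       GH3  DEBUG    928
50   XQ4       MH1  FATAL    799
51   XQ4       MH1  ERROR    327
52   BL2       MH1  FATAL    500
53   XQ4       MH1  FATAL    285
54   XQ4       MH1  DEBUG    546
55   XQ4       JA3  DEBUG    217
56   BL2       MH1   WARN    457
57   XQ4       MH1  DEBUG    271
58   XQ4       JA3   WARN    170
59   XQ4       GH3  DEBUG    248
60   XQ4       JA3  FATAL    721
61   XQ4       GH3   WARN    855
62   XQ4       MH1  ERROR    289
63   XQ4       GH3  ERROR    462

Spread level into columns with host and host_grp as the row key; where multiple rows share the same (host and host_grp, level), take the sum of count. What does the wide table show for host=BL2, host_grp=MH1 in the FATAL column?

Rows with host=BL2, host_grp=MH1 and level=FATAL: count values are 133, 179, 841, 500.
133 + 179 + 841 + 500 = 1653.

1653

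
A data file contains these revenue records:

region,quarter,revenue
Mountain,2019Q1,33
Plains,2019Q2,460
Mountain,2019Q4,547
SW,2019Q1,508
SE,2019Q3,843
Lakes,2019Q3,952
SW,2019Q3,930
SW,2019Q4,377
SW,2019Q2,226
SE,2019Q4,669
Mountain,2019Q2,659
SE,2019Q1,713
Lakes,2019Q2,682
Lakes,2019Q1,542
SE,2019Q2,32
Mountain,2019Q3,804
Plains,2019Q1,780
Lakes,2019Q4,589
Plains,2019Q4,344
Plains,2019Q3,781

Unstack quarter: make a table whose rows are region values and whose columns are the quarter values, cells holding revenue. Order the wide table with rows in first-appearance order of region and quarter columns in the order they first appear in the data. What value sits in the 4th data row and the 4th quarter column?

With rows in first-appearance order of region, row 4 is region=SE. quarter columns in first-appearance order: 2019Q1, 2019Q2, 2019Q4, 2019Q3; column 4 is 2019Q3.
Long rows with region=SE, quarter=2019Q3: revenue = 843.

843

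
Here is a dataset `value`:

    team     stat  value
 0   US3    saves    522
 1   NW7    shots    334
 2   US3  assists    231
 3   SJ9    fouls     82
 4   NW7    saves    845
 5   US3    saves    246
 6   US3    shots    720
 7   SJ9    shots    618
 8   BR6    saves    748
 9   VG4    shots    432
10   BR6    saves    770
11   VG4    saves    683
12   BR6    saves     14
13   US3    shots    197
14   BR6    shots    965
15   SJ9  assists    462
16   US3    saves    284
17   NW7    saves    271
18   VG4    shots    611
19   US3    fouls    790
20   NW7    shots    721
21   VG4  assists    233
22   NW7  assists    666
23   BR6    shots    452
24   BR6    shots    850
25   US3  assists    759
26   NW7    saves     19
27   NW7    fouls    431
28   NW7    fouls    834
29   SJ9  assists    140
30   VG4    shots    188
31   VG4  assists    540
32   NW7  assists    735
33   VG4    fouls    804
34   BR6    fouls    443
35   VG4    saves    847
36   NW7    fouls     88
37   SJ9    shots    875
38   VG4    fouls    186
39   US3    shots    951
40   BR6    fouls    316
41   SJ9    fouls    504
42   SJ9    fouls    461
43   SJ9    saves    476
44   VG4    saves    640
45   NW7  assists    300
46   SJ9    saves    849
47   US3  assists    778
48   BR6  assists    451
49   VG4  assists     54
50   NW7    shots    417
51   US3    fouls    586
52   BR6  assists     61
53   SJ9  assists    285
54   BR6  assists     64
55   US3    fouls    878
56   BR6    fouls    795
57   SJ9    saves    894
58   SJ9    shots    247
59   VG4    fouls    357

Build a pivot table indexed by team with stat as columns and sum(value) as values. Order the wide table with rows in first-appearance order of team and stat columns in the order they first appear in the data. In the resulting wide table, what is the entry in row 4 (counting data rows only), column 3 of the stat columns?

With rows in first-appearance order of team, row 4 is team=BR6. stat columns in first-appearance order: saves, shots, assists, fouls; column 3 is assists.
Long rows with team=BR6, stat=assists: 451 + 61 + 64 = 576.

576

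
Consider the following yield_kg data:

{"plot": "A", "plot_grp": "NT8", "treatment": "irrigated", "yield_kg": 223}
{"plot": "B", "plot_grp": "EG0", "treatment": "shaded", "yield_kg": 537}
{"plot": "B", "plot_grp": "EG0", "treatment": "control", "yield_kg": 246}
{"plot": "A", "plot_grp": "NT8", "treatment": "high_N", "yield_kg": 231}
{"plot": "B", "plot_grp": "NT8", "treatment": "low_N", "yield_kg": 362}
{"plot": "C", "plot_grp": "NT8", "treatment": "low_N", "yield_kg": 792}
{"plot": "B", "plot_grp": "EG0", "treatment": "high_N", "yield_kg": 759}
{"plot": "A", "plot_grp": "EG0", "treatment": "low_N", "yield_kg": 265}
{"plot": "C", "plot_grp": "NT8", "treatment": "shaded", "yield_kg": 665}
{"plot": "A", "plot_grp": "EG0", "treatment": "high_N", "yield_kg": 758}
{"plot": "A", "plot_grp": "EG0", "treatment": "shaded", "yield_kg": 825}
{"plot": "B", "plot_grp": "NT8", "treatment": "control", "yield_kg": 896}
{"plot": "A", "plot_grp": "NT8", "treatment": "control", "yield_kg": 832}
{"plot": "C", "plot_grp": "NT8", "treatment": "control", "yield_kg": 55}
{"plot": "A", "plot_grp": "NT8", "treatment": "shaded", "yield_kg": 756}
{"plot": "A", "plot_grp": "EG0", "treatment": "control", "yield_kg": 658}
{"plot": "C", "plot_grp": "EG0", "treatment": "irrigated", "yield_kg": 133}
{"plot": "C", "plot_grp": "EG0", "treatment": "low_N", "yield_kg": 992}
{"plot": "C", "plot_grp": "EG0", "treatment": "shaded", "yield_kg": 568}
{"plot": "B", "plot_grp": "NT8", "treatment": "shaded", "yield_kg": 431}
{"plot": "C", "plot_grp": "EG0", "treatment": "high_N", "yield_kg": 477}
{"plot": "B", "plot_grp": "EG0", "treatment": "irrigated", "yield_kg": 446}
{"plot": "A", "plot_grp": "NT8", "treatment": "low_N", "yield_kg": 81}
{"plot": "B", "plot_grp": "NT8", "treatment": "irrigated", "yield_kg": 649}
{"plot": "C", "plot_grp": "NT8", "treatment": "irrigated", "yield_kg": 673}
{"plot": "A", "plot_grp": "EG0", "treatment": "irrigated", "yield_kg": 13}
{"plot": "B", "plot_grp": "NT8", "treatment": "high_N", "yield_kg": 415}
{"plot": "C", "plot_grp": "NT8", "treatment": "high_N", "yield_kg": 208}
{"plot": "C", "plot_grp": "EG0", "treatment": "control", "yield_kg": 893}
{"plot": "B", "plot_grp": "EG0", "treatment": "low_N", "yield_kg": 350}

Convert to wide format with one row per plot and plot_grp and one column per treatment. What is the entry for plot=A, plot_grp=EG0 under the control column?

658

Wide layout: rows indexed by plot and plot_grp, columns are the 5 distinct treatment values (irrigated, shaded, control, high_N, low_N).
Cell (plot=A, plot_grp=EG0, treatment=control) draws from the long row where plot=A, plot_grp=EG0 and treatment=control, which has yield_kg=658.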